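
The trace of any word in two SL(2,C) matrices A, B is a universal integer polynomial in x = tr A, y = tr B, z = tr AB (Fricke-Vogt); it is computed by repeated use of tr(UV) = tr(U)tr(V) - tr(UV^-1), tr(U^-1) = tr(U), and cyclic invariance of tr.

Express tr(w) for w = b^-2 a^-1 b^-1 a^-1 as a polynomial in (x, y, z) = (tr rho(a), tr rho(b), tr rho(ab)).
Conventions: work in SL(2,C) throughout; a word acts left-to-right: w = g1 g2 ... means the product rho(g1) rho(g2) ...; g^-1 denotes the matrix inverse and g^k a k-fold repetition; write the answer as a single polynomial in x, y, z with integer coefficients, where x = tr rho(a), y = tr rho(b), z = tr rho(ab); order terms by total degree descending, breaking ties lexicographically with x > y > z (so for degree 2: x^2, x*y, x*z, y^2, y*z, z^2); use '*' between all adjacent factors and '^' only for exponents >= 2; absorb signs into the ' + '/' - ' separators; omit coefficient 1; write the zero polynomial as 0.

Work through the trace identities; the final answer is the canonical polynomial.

y*z^2 - x*z - y

trace(b^-1) = trace(b) = y
trace(b^-2) = trace(b^-1) * trace(b) - trace(1)  (eliminate b^-1) = y^2 - 2
trace(a b^-1) = trace(a) * trace(b) - trace(a b)  (eliminate b^-1) = x*y - z
trace(b^-2 a) = trace(a b^-1) * trace(b) - trace(a)  (eliminate b^-1) = x*y^2 - y*z - x
trace(b^-1 a^-1 b^-1) = trace(b^-2) * trace(a) - trace(b^-2 a)  (eliminate a^-1) = y*z - x
reduce: trace(b a b a) = trace(b a) * trace(b a) - trace(1)  (split on b) = z^2 - 2
reduce: trace(a b a^-1 b) = trace(b a b) * trace(a) - trace(b a b a)  (eliminate a^-1) = x*y*z - x^2 - z^2 + 2
reduce: trace(a^-1 b^-1 a b) = trace(a b a^-1) * trace(b) - trace(a b a^-1 b)  (eliminate b^-1) = -x*y*z + x^2 + y^2 + z^2 - 2
trace(b^-1 a^-1 b^-1 a) = trace(a^-1 b^-1 a) * trace(b) - trace(a^-1 b^-1 a b)  (eliminate b^-1) = x*y*z - x^2 - z^2 + 2
so trace(a^-1 b^-1 a^-1 b^-1) = trace(b^-1 a^-1 b^-1) * trace(a) - trace(b^-1 a^-1 b^-1 a)  (eliminate a^-1) = z^2 - 2
so trace(a^-1 b^-1 a^-1) = trace(b^-1 a^-1) * trace(a) - trace(b^-1)  (eliminate a^-1) = x*z - y
trace(b^-2 a^-1 b^-1 a^-1) = trace(a^-1 b^-1 a^-1 b^-1) * trace(b) - trace(a^-1 b^-1 a^-1)  (eliminate b^-1) = y*z^2 - x*z - y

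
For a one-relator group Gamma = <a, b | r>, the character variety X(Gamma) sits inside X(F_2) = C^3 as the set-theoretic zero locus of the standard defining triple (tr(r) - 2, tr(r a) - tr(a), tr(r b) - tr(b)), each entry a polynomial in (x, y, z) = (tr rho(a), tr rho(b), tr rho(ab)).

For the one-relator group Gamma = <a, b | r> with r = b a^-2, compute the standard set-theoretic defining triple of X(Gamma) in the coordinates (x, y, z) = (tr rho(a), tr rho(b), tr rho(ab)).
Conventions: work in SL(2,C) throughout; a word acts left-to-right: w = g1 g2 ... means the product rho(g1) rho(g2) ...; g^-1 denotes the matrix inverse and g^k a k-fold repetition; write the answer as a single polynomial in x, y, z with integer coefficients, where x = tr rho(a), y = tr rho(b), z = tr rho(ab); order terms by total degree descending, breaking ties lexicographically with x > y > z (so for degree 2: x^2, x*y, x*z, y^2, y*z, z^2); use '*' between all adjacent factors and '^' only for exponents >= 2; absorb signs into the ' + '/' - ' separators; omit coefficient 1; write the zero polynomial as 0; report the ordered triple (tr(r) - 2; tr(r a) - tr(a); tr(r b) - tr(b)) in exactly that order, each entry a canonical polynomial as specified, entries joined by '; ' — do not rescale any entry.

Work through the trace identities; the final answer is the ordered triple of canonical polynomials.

x^2*y - x*z - y - 2; x*y - x - z; x^2*y^2 - x*y*z - x^2 - y^2 - y + 2

so tr(b a^-1) = tr(b) tr(a) - tr(b a) = x*y - z
tr(b a^-2) = tr(b a^-1) tr(a) - tr(b) = x^2*y - x*z - y
reduce: tr(b^2) = tr(b) tr(b) - tr(1)   [square of b] = y^2 - 2
tr(b^2 a) = tr(b) tr(a b) - tr(a)   [square of b] = y*z - x
tr(a^-1 b^2) = tr(b^2) tr(a) - tr(b^2 a)   [inverse elimination on a] = x*y^2 - y*z - x
tr(b a^-2 b) = tr(a^-1 b^2) tr(a) - tr(a^-1 b^2 a)   [inverse elimination on a] = x^2*y^2 - x*y*z - x^2 - y^2 + 2
assemble the triple (tr(r) - 2; tr(r a) - x; tr(r b) - y)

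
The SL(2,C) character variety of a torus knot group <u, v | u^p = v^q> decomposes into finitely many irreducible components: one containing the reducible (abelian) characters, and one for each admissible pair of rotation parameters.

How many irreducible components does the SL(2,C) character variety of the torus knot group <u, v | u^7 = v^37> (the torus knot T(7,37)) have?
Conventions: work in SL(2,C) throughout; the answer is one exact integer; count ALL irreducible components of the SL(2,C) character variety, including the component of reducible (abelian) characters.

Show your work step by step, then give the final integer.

109

In the torus knot group T(7,37), u^7 = v^37 is central, so an irreducible representation sends it to +I or -I (Schur).
So on each irreducible component the traces are pinned: tr(u) = 2*cos(pi*alpha/7) with 1 <= alpha <= 6, tr(v) = 2*cos(pi*beta/37) with 1 <= beta <= 36.
Consistency of u^7 = (-1)^alpha I with v^37 = (-1)^beta I forces alpha = beta (mod 2).
count pairs: odd alpha (3 choices) x odd beta (18), plus even alpha (3) x even beta (18): 3*18 + 3*18 = 108.
Total: 108 irreducible-character components + 1 reducible (abelian) component = 109.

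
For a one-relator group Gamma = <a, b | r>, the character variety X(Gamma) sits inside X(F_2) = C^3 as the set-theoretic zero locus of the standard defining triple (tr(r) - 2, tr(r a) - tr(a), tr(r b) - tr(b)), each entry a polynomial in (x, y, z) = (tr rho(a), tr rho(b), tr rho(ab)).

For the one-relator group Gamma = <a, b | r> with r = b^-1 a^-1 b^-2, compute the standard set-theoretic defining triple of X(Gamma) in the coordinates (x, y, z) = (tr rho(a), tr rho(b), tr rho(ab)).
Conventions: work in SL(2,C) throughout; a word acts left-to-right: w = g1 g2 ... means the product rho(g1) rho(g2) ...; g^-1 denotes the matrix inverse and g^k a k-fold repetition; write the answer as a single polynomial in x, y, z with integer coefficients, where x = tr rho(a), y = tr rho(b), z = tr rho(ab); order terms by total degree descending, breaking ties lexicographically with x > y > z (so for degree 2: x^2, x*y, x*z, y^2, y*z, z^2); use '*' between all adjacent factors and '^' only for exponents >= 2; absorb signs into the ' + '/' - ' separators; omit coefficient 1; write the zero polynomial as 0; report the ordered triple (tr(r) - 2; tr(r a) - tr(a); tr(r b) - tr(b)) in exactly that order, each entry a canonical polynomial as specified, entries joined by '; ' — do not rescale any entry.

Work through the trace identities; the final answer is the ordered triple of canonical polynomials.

tr(b^-1) = tr(b) = y
use: tr(b^-1 a) = tr(a) tr(b) - tr(a b)  (eliminate b^-1) = x*y - z
tr(a^-1 b^-1) = tr(b^-1) tr(a) - tr(b^-1 a)  (eliminate a^-1) = z
tr(a^-1 b^-2) = tr(a^-1 b^-1) tr(b) - tr(a^-1)  (eliminate b^-1) = y*z - x
use: tr(b^-1 a^-1 b^-2) = tr(a^-1 b^-2) tr(b) - tr(a^-1 b^-1)  (eliminate b^-1) = y^2*z - x*y - z
apply: tr(b^-2) = tr(b^-1) tr(b) - tr(1) = y^2 - 2
tr(a b a) = tr(a) tr(b a) - tr(b) = x*z - y
use: tr(a b a b) = tr(a b) tr(a b) - tr(1)   [split at repeated a] = z^2 - 2
use: tr(b^-1 a b a) = tr(a b a) tr(b) - tr(a b a b) = x*y*z - y^2 - z^2 + 2
use: tr(a b a^-1 b^-1) = tr(b^-1 a b) tr(a) - tr(b^-1 a b a) = -x*y*z + x^2 + y^2 + z^2 - 2
tr(a^-1 b^-2 a b) = tr(a b a^-1 b^-1) tr(b) - tr(a b a^-1) = -x*y^2*z + x^2*y + y^3 + y*z^2 - 3*y
tr(b^-1 a^-1 b^-2 a) = tr(a^-1 b^-2 a) tr(b) - tr(a^-1 b^-2 a b) = x*y^2*z - x^2*y - y*z^2 + y
assemble the triple (tr(r) - 2; tr(r a) - x; tr(r b) - y)

y^2*z - x*y - z - 2; x*y^2*z - x^2*y - y*z^2 - x + y; y*z - x - y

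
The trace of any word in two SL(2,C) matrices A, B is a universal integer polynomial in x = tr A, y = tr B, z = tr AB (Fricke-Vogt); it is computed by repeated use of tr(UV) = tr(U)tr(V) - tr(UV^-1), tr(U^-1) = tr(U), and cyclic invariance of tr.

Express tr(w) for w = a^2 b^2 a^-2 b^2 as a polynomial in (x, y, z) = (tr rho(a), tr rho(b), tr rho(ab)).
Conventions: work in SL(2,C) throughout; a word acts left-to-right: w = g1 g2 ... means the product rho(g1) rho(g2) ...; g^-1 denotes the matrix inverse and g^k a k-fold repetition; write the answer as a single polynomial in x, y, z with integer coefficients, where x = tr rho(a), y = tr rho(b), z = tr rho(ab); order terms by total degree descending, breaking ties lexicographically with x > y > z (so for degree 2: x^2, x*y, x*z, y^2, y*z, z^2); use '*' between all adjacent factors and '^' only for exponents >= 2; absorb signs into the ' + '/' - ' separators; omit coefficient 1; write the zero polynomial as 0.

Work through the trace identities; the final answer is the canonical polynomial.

apply: tr(b a b) = tr(b) * tr(a b) - tr(a)   [square of b] = y*z - x
tr(b^3 a) = tr(b) * tr(b a b) - tr(b a)   [square of b] = y^2*z - x*y - z
tr(b^2) = tr(b) * tr(b) - tr(1)   [square of b] = y^2 - 2
tr(b^3) = tr(b) * tr(b^2) - tr(b)   [square of b] = y^3 - 3*y
use: tr(a^2 b^3) = tr(a) * tr(b^3 a) - tr(b^3)   [square of a] = x*y^2*z - x^2*y - y^3 - x*z + 3*y
tr(a^2 b^2) = tr(a) * tr(b^2 a) - tr(b^2)   [square of a] = x*y*z - x^2 - y^2 + 2
use: tr(b^2 a^2 b^2) = tr(b) * tr(a^2 b^3) - tr(a^2 b^2)   [square of b] = x*y^3*z - x^2*y^2 - y^4 - 2*x*y*z + x^2 + 4*y^2 - 2
use: tr(a b a b) = tr(b a) * tr(b a) - tr(1)   [split at a repeated b] = z^2 - 2
tr(a b a) = tr(a) * tr(b a) - tr(b)   [square of a] = x*z - y
tr(b a b^2 a) = tr(b) * tr(a b a b) - tr(a b a)   [square of b] = y*z^2 - x*z - y
apply: tr(a b^2 a^2 b) = tr(a) * tr(b a b^2 a) - tr(b a b^2)   [square of a] = x*y*z^2 - x^2*z - y^2*z + z
tr(a b^2 a^2) = tr(a) * tr(b^2 a^2) - tr(b^2 a)   [square of a] = x^2*y*z - x^3 - x*y^2 - y*z + 3*x
apply: tr(b^2 a^2 b^2 a) = tr(b) * tr(a b^2 a^2 b) - tr(a b^2 a^2)   [square of b] = x*y^2*z^2 - 2*x^2*y*z - y^3*z + x^3 + x*y^2 + 2*y*z - 3*x
tr(b^2 a^2 b^2 a^-1) = tr(b^2 a^2 b^2) * tr(a) - tr(b^2 a^2 b^2 a)   [inverse elimination on a] = x^2*y^3*z - x^3*y^2 - x*y^4 - x*y^2*z^2 + y^3*z + 3*x*y^2 - 2*y*z + x
tr(a^2 b^2 a^-2 b^2) = tr(b^2 a^2 b^2 a^-1) * tr(a) - tr(b^2 a^2 b^2)   [inverse elimination on a] = x^3*y^3*z - x^4*y^2 - x^2*y^4 - x^2*y^2*z^2 + 4*x^2*y^2 + y^4 - 4*y^2 + 2

x^3*y^3*z - x^4*y^2 - x^2*y^4 - x^2*y^2*z^2 + 4*x^2*y^2 + y^4 - 4*y^2 + 2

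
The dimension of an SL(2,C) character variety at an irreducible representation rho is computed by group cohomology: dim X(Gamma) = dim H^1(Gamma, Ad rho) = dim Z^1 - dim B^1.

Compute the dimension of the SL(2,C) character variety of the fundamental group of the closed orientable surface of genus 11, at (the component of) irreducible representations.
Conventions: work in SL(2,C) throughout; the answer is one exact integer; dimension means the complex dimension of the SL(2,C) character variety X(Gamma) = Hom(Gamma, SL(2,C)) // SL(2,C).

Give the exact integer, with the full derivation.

Gamma = pi_1(Sigma_11) = < a_1, b_1, ..., a_11, b_11 | prod [a_i, b_i] > has 2g = 22 generators and 1 relator.
Before the relator condition, cocycle space has dim 3*22 = 66.
H^2 = coker(d_2) is dual to H^0 = 0 at irreducible rho (Poincare duality), so d_2 is onto: dim Z^1 = 63.
As always at irreducible rho, dim B^1 = 3.
dim X = dim H^1 = 63 - 3 = 60.

60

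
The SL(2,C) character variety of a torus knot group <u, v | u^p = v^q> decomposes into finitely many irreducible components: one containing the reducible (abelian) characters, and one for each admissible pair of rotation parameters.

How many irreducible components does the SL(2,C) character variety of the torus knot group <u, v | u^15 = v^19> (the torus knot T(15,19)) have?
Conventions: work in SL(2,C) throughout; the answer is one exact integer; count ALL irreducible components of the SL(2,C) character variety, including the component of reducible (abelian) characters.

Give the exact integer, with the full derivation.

127

For T(15,19): irreducibility forces the central element u^15 = v^19 to one of +I, -I.
On an irreducible component, tr(u) is locked at 2*cos(pi*alpha/15) for some alpha in 1..14, and tr(v) at 2*cos(pi*beta/19) for some beta in 1..18.
u^15 = (-1)^alpha I and v^19 = (-1)^beta I must agree, so alpha and beta have equal parity.
count pairs: odd alpha (7 choices) x odd beta (9), plus even alpha (7) x even beta (9): 7*9 + 7*9 = 126.
components with irreducible characters: 126; plus the single component of reducible (abelian) characters: total 127.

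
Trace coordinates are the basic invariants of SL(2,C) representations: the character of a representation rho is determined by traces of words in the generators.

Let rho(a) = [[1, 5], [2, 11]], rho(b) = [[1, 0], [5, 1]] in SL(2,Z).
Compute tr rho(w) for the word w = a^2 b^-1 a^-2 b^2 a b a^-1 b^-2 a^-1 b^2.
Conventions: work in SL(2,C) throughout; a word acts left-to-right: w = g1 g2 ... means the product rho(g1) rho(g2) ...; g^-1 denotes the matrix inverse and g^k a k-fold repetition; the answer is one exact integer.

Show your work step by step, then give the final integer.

-13952478788

rho(a) = [[1, 5], [2, 11]]
... * rho(a) = [[1, 5], [2, 11]]  ->  [[11, 60], [24, 131]]
... * rho(b^-1) = [[1, 0], [-5, 1]]  ->  [[-289, 60], [-631, 131]]
... * rho(a^-1) = [[11, -5], [-2, 1]]  ->  [[-3299, 1505], [-7203, 3286]]
... * rho(a^-1) = [[11, -5], [-2, 1]]  ->  [[-39299, 18000], [-85805, 39301]]
... * rho(b) = [[1, 0], [5, 1]]  ->  [[50701, 18000], [110700, 39301]]
... * rho(b) = [[1, 0], [5, 1]]  ->  [[140701, 18000], [307205, 39301]]
... * rho(a) = [[1, 5], [2, 11]]  ->  [[176701, 901505], [385807, 1968336]]
... * rho(b) = [[1, 0], [5, 1]]  ->  [[4684226, 901505], [10227487, 1968336]]
... * rho(a^-1) = [[11, -5], [-2, 1]]  ->  [[49723476, -22519625], [108565685, -49169099]]
... * rho(b^-1) = [[1, 0], [-5, 1]]  ->  [[162321601, -22519625], [354411180, -49169099]]
... * rho(b^-1) = [[1, 0], [-5, 1]]  ->  [[274919726, -22519625], [600256675, -49169099]]
... * rho(a^-1) = [[11, -5], [-2, 1]]  ->  [[3069156236, -1397118255], [6701161623, -3050452474]]
... * rho(b) = [[1, 0], [5, 1]]  ->  [[-3916435039, -1397118255], [-8551100747, -3050452474]]
... * rho(b) = [[1, 0], [5, 1]]  ->  [[-10902026314, -1397118255], [-23803363117, -3050452474]]
tr = -10902026314 + -3050452474 = -13952478788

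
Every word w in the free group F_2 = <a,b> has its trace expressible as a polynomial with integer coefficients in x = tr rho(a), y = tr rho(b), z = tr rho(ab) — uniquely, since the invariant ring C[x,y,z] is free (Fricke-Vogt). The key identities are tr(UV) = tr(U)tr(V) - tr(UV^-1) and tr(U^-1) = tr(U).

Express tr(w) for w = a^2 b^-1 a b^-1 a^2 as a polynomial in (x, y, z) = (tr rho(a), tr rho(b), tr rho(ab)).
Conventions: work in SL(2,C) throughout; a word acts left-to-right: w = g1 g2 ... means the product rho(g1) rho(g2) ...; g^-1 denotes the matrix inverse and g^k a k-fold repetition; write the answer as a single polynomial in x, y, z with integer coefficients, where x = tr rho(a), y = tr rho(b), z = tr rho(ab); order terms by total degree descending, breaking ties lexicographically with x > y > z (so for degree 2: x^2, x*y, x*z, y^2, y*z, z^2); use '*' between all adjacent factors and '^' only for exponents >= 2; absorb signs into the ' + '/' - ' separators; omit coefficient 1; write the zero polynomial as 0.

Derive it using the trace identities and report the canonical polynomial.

x^5*y^2 - 2*x^4*y*z - 3*x^3*y^2 + x^3*z^2 + 5*x^2*y*z - x^3 + x*y^2 - 2*x*z^2 - y*z + 3*x

trace(a^2) = trace(a) trace(a) - trace(1) = x^2 - 2
trace(a^3) = trace(a) trace(a^2) - trace(a) = x^3 - 3*x
trace(a^4) = trace(a) trace(a^3) - trace(a^2) = x^4 - 4*x^2 + 2
trace(a^5) = trace(a) trace(a^4) - trace(a^3) = x^5 - 5*x^3 + 5*x
trace(b a^2) = trace(a) trace(b a) - trace(b) = x*z - y
trace(b a^3) = trace(a) trace(b a^2) - trace(b a) = x^2*z - x*y - z
trace(b a^4) = trace(a) trace(b a^3) - trace(b a^2) = x^3*z - x^2*y - 2*x*z + y
trace(a^5 b) = trace(a) trace(b a^4) - trace(b a^3) = x^4*z - x^3*y - 3*x^2*z + 2*x*y + z
trace(a^4 b^-1 a) = trace(a^5) trace(b) - trace(a^5 b) = x^5*y - x^4*z - 4*x^3*y + 3*x^2*z + 3*x*y - z
trace(b a b a) = trace(a b) trace(a b) - trace(1)   [split at repeated a] = z^2 - 2
trace(b a b) = trace(b) trace(a b) - trace(a) = y*z - x
trace(b a b a^2) = trace(a) trace(b a b a) - trace(b a b) = x*z^2 - y*z - x
trace(b a b a^3) = trace(a) trace(b a b a^2) - trace(b a b a) = x^2*z^2 - x*y*z - x^2 - z^2 + 2
trace(a b a^4 b) = trace(a) trace(b a b a^3) - trace(b a b a^2) = x^3*z^2 - x^2*y*z - x^3 - 2*x*z^2 + y*z + 3*x
trace(a^4 b^-1 a b) = trace(a b a^4) trace(b) - trace(a b a^4 b) = x^4*y*z - x^3*y^2 - x^3*z^2 - 2*x^2*y*z + x^3 + 2*x*y^2 + 2*x*z^2 - 3*x
trace(a^2 b^-1 a b^-1 a^2) = trace(a^4 b^-1 a) trace(b) - trace(a^4 b^-1 a b) = x^5*y^2 - 2*x^4*y*z - 3*x^3*y^2 + x^3*z^2 + 5*x^2*y*z - x^3 + x*y^2 - 2*x*z^2 - y*z + 3*x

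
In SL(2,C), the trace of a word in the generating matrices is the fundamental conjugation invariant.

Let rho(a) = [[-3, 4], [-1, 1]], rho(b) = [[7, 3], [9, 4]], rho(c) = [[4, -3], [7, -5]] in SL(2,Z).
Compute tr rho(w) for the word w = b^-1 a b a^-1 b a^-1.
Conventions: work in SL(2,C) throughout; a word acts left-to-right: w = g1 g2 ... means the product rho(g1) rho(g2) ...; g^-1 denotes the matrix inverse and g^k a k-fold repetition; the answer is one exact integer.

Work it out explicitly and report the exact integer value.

-27740

rho(b^-1) = [[4, -3], [-9, 7]]
... * rho(a) = [[-3, 4], [-1, 1]]  ->  [[-9, 13], [20, -29]]
... * rho(b) = [[7, 3], [9, 4]]  ->  [[54, 25], [-121, -56]]
... * rho(a^-1) = [[1, -4], [1, -3]]  ->  [[79, -291], [-177, 652]]
... * rho(b) = [[7, 3], [9, 4]]  ->  [[-2066, -927], [4629, 2077]]
... * rho(a^-1) = [[1, -4], [1, -3]]  ->  [[-2993, 11045], [6706, -24747]]
tr = -2993 + -24747 = -27740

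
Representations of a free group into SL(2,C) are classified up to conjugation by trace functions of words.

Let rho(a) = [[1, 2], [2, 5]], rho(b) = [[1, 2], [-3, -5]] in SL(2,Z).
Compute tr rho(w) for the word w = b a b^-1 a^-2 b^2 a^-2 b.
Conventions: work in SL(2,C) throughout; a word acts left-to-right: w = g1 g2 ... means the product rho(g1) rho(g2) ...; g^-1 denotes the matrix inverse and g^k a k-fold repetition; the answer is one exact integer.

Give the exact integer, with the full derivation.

235002

rho(b) = [[1, 2], [-3, -5]]
... * rho(a) = [[1, 2], [2, 5]]  ->  [[5, 12], [-13, -31]]
... * rho(b^-1) = [[-5, -2], [3, 1]]  ->  [[11, 2], [-28, -5]]
... * rho(a^-1) = [[5, -2], [-2, 1]]  ->  [[51, -20], [-130, 51]]
... * rho(a^-1) = [[5, -2], [-2, 1]]  ->  [[295, -122], [-752, 311]]
... * rho(b) = [[1, 2], [-3, -5]]  ->  [[661, 1200], [-1685, -3059]]
... * rho(b) = [[1, 2], [-3, -5]]  ->  [[-2939, -4678], [7492, 11925]]
... * rho(a^-1) = [[5, -2], [-2, 1]]  ->  [[-5339, 1200], [13610, -3059]]
... * rho(a^-1) = [[5, -2], [-2, 1]]  ->  [[-29095, 11878], [74168, -30279]]
... * rho(b) = [[1, 2], [-3, -5]]  ->  [[-64729, -117580], [165005, 299731]]
tr = -64729 + 299731 = 235002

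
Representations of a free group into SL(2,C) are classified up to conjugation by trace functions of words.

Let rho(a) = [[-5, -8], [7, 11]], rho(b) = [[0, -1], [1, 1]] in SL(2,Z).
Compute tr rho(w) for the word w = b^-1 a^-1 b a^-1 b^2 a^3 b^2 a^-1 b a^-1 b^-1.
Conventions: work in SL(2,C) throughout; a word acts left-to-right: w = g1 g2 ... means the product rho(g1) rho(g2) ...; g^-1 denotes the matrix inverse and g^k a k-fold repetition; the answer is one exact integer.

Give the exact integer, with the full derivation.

rho(b^-1) = [[1, 1], [-1, 0]]
... * rho(a^-1) = [[11, 8], [-7, -5]]  ->  [[4, 3], [-11, -8]]
... * rho(b) = [[0, -1], [1, 1]]  ->  [[3, -1], [-8, 3]]
... * rho(a^-1) = [[11, 8], [-7, -5]]  ->  [[40, 29], [-109, -79]]
... * rho(b) = [[0, -1], [1, 1]]  ->  [[29, -11], [-79, 30]]
... * rho(b) = [[0, -1], [1, 1]]  ->  [[-11, -40], [30, 109]]
... * rho(a) = [[-5, -8], [7, 11]]  ->  [[-225, -352], [613, 959]]
... * rho(a) = [[-5, -8], [7, 11]]  ->  [[-1339, -2072], [3648, 5645]]
... * rho(a) = [[-5, -8], [7, 11]]  ->  [[-7809, -12080], [21275, 32911]]
... * rho(b) = [[0, -1], [1, 1]]  ->  [[-12080, -4271], [32911, 11636]]
... * rho(b) = [[0, -1], [1, 1]]  ->  [[-4271, 7809], [11636, -21275]]
... * rho(a^-1) = [[11, 8], [-7, -5]]  ->  [[-101644, -73213], [276921, 199463]]
... * rho(b) = [[0, -1], [1, 1]]  ->  [[-73213, 28431], [199463, -77458]]
... * rho(a^-1) = [[11, 8], [-7, -5]]  ->  [[-1004360, -727859], [2736299, 1982994]]
... * rho(b^-1) = [[1, 1], [-1, 0]]  ->  [[-276501, -1004360], [753305, 2736299]]
tr = -276501 + 2736299 = 2459798

2459798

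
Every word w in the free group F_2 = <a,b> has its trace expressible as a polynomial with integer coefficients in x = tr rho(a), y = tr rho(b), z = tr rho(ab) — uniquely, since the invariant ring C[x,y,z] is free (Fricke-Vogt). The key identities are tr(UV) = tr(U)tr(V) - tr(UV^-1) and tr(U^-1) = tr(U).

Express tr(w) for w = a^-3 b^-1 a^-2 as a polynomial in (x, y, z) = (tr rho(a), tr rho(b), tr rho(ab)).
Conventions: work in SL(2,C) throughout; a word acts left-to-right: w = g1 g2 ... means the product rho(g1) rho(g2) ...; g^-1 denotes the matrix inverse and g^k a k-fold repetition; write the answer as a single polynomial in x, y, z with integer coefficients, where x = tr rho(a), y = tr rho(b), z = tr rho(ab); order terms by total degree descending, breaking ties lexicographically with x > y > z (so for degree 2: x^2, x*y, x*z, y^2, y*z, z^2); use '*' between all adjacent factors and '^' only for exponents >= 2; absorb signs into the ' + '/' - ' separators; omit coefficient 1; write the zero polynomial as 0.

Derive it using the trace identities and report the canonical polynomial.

next, tr(a^-1) = tr(a) = x
next, tr(a^-2) = tr(a^-1) tr(a) - tr(1)   [inverse elimination on a] = x^2 - 2
tr(a^-3) = tr(a^-2) tr(a) - tr(a^-1)   [inverse elimination on a] = x^3 - 3*x
and tr(a^-4) = tr(a^-3) tr(a) - tr(a^-2)   [inverse elimination on a] = x^4 - 4*x^2 + 2
and tr(a^-1 b) = tr(b) tr(a) - tr(b a)   [inverse elimination on a] = x*y - z
next, tr(b a^-2) = tr(a^-1 b) tr(a) - tr(a^-1 b a)   [inverse elimination on a] = x^2*y - x*z - y
and tr(a^-2 b a^-1) = tr(b a^-2) tr(a) - tr(b a^-1)   [inverse elimination on a] = x^3*y - x^2*z - 2*x*y + z
tr(a^-4 b) = tr(a^-2 b a^-1) tr(a) - tr(a^-2 b)   [inverse elimination on a] = x^4*y - x^3*z - 3*x^2*y + 2*x*z + y
next, tr(b^-1 a^-4) = tr(a^-4) tr(b) - tr(a^-4 b)   [inverse elimination on b] = x^3*z - x^2*y - 2*x*z + y
tr(b^-1 a^-2) = tr(a^-2) tr(b) - tr(a^-2 b)   [inverse elimination on b] = x*z - y
tr(b^-1 a^-3) = tr(b^-1 a^-2) tr(a) - tr(b^-1 a^-1)   [inverse elimination on a] = x^2*z - x*y - z
tr(a^-3 b^-1 a^-2) = tr(b^-1 a^-4) tr(a) - tr(b^-1 a^-3)   [inverse elimination on a] = x^4*z - x^3*y - 3*x^2*z + 2*x*y + z

x^4*z - x^3*y - 3*x^2*z + 2*x*y + z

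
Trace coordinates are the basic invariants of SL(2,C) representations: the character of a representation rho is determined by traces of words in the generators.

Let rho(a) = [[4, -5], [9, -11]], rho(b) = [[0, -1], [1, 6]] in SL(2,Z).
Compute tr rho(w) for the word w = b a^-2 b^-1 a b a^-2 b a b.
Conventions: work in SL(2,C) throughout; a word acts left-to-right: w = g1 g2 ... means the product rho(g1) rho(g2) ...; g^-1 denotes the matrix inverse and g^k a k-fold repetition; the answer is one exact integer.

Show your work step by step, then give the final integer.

rho(b) = [[0, -1], [1, 6]]
... * rho(a^-1) = [[-11, 5], [-9, 4]]  ->  [[9, -4], [-65, 29]]
... * rho(a^-1) = [[-11, 5], [-9, 4]]  ->  [[-63, 29], [454, -209]]
... * rho(b^-1) = [[6, 1], [-1, 0]]  ->  [[-407, -63], [2933, 454]]
... * rho(a) = [[4, -5], [9, -11]]  ->  [[-2195, 2728], [15818, -19659]]
... * rho(b) = [[0, -1], [1, 6]]  ->  [[2728, 18563], [-19659, -133772]]
... * rho(a^-1) = [[-11, 5], [-9, 4]]  ->  [[-197075, 87892], [1420197, -633383]]
... * rho(a^-1) = [[-11, 5], [-9, 4]]  ->  [[1376797, -633807], [-9921720, 4567453]]
... * rho(b) = [[0, -1], [1, 6]]  ->  [[-633807, -5179639], [4567453, 37326438]]
... * rho(a) = [[4, -5], [9, -11]]  ->  [[-49151979, 60145064], [354207754, -433428083]]
... * rho(b) = [[0, -1], [1, 6]]  ->  [[60145064, 410022363], [-433428083, -2954776252]]
tr = 60145064 + -2954776252 = -2894631188

-2894631188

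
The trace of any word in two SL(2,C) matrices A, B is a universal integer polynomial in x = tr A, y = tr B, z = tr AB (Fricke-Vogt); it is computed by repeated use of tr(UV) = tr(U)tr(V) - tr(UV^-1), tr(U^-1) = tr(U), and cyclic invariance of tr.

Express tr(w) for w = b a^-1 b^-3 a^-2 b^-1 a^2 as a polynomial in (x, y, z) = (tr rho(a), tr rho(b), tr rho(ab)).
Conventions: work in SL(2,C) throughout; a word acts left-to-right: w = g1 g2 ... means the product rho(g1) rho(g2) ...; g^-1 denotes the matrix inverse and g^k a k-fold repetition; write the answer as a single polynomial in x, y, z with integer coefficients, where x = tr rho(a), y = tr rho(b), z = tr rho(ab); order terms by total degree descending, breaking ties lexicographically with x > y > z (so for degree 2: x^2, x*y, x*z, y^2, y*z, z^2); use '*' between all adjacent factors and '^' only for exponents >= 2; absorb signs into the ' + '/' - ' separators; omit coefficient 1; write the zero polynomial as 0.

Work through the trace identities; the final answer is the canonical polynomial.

tr(a^2 b) = tr(a) tr(b a) - tr(b) = x*z - y
reduce: tr(a^2) = tr(a) tr(a) - tr(1) = x^2 - 2
reduce: tr(b a^2 b) = tr(b) tr(a^2 b) - tr(a^2) = x*y*z - x^2 - y^2 + 2
reduce: tr(b a b a) = tr(b a) tr(b a) - tr(1)   [split at repeated b] = z^2 - 2
tr(b a b) = tr(b) tr(a b) - tr(a) = y*z - x
tr(b a^2 b a) = tr(a) tr(b a b a) - tr(b a b) = x*z^2 - y*z - x
so tr(a^2 b a^-1 b) = tr(b a^2 b) tr(a) - tr(b a^2 b a) = x^2*y*z - x^3 - x*y^2 - x*z^2 + y*z + 3*x
tr(a^2 b a^-1 b^-1) = tr(a^2 b a^-1) tr(b) - tr(a^2 b a^-1 b) = -x^2*y*z + x^3 + x*y^2 + x*z^2 - 3*x
so tr(b^-2 a^2 b a^-1) = tr(a^2 b a^-1 b^-1) tr(b) - tr(a^2 b a^-1) = -x^2*y^2*z + x^3*y + x*y^3 + x*y*z^2 - 3*x*y - z
reduce: tr(b^-1 a^2 b a^-1 b^-2) = tr(b^-2 a^2 b a^-1) tr(b) - tr(b^-2 a^2 b a^-1 b) = -x^2*y^3*z + x^3*y^2 + x*y^4 + x*y^2*z^2 + x^2*y*z - x^3 - 4*x*y^2 - x*z^2 - y*z + 3*x
tr(b a^3 b) = tr(a) tr(a b^2 a) - tr(a b^2) = x^2*y*z - x^3 - x*y^2 - y*z + 3*x
reduce: tr(b a^3 b a) = tr(a) tr(a b a b a) - tr(a b a b) = x^2*z^2 - x*y*z - x^2 - z^2 + 2
reduce: tr(a^2 b a^-1 b a) = tr(b a^3 b) tr(a) - tr(b a^3 b a) = x^3*y*z - x^4 - x^2*y^2 - x^2*z^2 + 4*x^2 + z^2 - 2
tr(b^2 a b a) = tr(b) tr(a b a b) - tr(a b a) = y*z^2 - x*z - y
reduce: tr(b^2 a b) = tr(b) tr(a b^2) - tr(a b) = y^2*z - x*y - z
tr(b a b a^2 b) = tr(a) tr(b^2 a b a) - tr(b^2 a b) = x*y*z^2 - x^2*z - y^2*z + z
tr(b a b a b a) = tr(a b) tr(a b a b) - tr(a^-1 b^-1)   [split at repeated a] = z^3 - 3*z
so tr(b a b a^2 b a) = tr(a) tr(b a b a b a) - tr(b a b a b) = x*z^3 - y*z^2 - 2*x*z + y
tr(a^2 b a^-1 b a b) = tr(b a b a^2 b) tr(a) - tr(b a b a^2 b a) = x^2*y*z^2 - x^3*z - x*y^2*z - x*z^3 + y*z^2 + 3*x*z - y
so tr(a b^-1 a^2 b a^-1 b) = tr(a^2 b a^-1 b a) tr(b) - tr(a^2 b a^-1 b a b) = x^3*y^2*z - x^4*y - x^2*y^3 - 2*x^2*y*z^2 + x^3*z + x*y^2*z + x*z^3 + 4*x^2*y - 3*x*z - y
so tr(a b^-1 a^2 b a^-1 b^-1) = tr(a b^-1 a^2 b a^-1) tr(b) - tr(a b^-1 a^2 b a^-1 b) = -x^3*y^2*z + x^4*y + x^2*y^3 + 2*x^2*y*z^2 - x^3*z - x*y^2*z - x*z^3 - 3*x^2*y + 3*x*z - y
tr(b^-1 a^2 b a^-1 b^-2 a) = tr(a b^-1 a^2 b a^-1 b^-1) tr(b) - tr(a b^-1 a^2 b a^-1) = -x^3*y^3*z + x^4*y^2 + x^2*y^4 + 2*x^2*y^2*z^2 - x^3*y*z - x*y^3*z - x*y*z^3 - 3*x^2*y^2 + 3*x*y*z - x^2 - y^2 + 2
tr(b^-1 a^2 b a^-1 b^-2 a^-1) = tr(b^-1 a^2 b a^-1 b^-2) tr(a) - tr(b^-1 a^2 b a^-1 b^-2 a) = -x^2*y^2*z^2 + 2*x^3*y*z + x*y^3*z + x*y*z^3 - x^4 - x^2*y^2 - x^2*z^2 - 4*x*y*z + 4*x^2 + y^2 - 2
tr(a^-2 b^-1 a^2 b a^-1 b^-2) = tr(b^-1 a^2 b a^-1 b^-2 a^-1) tr(a) - tr(b^-1 a^2 b a^-1 b^-2) = -x^3*y^2*z^2 + 2*x^4*y*z + 2*x^2*y^3*z + x^2*y*z^3 - x^5 - 2*x^3*y^2 - x^3*z^2 - x*y^4 - x*y^2*z^2 - 5*x^2*y*z + 5*x^3 + 5*x*y^2 + x*z^2 + y*z - 5*x
tr(a^-1 b^-1 a^2 b a^-1) = tr(b^-1 a^2 b a^-1) tr(a) - tr(b^-1 a^2 b) = -x^3*y*z + x^4 + x^2*y^2 + x^2*z^2 - 4*x^2 + 2
tr(b^-1 a^2 b^2 a) = tr(a^2 b^2 a) tr(b) - tr(a^2 b^2 a b) = x^2*y^2*z - x^3*y - x*y^3 - x*y*z^2 + x^2*z + 3*x*y - z
reduce: tr(b a^-1 b^-1 a^2 b) = tr(b^-1 a^2 b^2) tr(a) - tr(b^-1 a^2 b^2 a) = -x^2*y^2*z + x^3*y + x*y^3 + x*y*z^2 - 4*x*y + z
so tr(b a^2 b a b) = tr(a) tr(b a b^2 a) - tr(b a b^2) = x*y*z^2 - x^2*z - y^2*z + z
reduce: tr(a^2 b a b a^-1 b) = tr(b a^2 b a b) tr(a) - tr(b a^2 b a b a) = x^2*y*z^2 - x^3*z - x*y^2*z - x*z^3 + y*z^2 + 3*x*z - y
tr(b a^-1 b^-1 a^2 b a) = tr(a^2 b a b a^-1) tr(b) - tr(a^2 b a b a^-1 b) = -x^2*y*z^2 + x^3*z + x*y^2*z + x*z^3 - 3*x*z - y
reduce: tr(a^-1 b^-1 a^2 b a^-1 b) = tr(b a^-1 b^-1 a^2 b) tr(a) - tr(b a^-1 b^-1 a^2 b a) = -x^3*y^2*z + x^4*y + x^2*y^3 + 2*x^2*y*z^2 - x^3*z - x*y^2*z - x*z^3 - 4*x^2*y + 4*x*z + y
reduce: tr(b^-1 a^2 b a^-1 b^-1 a^-1) = tr(a^-1 b^-1 a^2 b a^-1) tr(b) - tr(a^-1 b^-1 a^2 b a^-1 b) = -x^2*y*z^2 + x^3*z + x*y^2*z + x*z^3 - 4*x*z + y
tr(a^-2 b^-1 a^2 b a^-1 b^-1) = tr(b^-1 a^2 b a^-1 b^-1 a^-1) tr(a) - tr(b^-1 a^2 b a^-1 b^-1) = -x^3*y*z^2 + x^4*z + 2*x^2*y^2*z + x^2*z^3 - x^3*y - x*y^3 - x*y*z^2 - 4*x^2*z + 4*x*y + z
tr(b a^-1 b^-3 a^-2 b^-1 a^2) = tr(a^-2 b^-1 a^2 b a^-1 b^-2) tr(b) - tr(a^-2 b^-1 a^2 b a^-1 b^-1) = -x^3*y^3*z^2 + 2*x^4*y^2*z + 2*x^2*y^4*z + x^2*y^2*z^3 - x^5*y - 2*x^3*y^3 - x*y^5 - x*y^3*z^2 - x^4*z - 7*x^2*y^2*z - x^2*z^3 + 6*x^3*y + 6*x*y^3 + 2*x*y*z^2 + 4*x^2*z + y^2*z - 9*x*y - z

-x^3*y^3*z^2 + 2*x^4*y^2*z + 2*x^2*y^4*z + x^2*y^2*z^3 - x^5*y - 2*x^3*y^3 - x*y^5 - x*y^3*z^2 - x^4*z - 7*x^2*y^2*z - x^2*z^3 + 6*x^3*y + 6*x*y^3 + 2*x*y*z^2 + 4*x^2*z + y^2*z - 9*x*y - z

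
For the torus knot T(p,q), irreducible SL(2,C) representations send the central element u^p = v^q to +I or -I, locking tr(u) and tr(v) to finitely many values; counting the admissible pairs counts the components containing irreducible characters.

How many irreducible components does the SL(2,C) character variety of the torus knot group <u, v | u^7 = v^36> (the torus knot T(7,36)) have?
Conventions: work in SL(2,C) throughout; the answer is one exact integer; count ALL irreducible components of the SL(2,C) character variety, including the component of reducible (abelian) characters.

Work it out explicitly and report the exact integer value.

106

In the torus knot group T(7,36), u^7 = v^36 is central, so an irreducible representation sends it to +I or -I (Schur).
This locks tr(u) to 2*cos(pi*alpha/7), alpha in 1..6, and tr(v) to 2*cos(pi*beta/36), beta in 1..35, on each component of irreducible characters.
The two central values (-1)^alpha I and (-1)^beta I must be the same matrix, so alpha and beta share a parity.
count pairs: odd alpha (3 choices) x odd beta (18), plus even alpha (3) x even beta (17): 3*18 + 3*17 = 105.
Total: 105 irreducible-character components + 1 reducible (abelian) component = 106.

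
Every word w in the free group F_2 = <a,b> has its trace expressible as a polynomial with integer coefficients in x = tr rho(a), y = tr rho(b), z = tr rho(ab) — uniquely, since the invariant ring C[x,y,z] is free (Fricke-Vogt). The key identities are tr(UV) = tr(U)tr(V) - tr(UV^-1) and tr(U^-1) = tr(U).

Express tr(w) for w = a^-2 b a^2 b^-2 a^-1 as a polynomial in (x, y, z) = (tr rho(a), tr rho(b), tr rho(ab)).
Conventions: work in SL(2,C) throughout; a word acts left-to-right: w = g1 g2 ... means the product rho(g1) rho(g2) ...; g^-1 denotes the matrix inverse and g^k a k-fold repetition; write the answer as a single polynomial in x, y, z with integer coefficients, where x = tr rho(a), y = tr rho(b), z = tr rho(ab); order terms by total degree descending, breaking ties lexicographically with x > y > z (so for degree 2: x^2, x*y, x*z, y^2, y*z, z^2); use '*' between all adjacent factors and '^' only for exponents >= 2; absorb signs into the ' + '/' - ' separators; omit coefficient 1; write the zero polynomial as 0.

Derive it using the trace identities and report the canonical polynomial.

trace(b^2 a) = trace(b)*trace(a b) - trace(a) = y*z - x
trace(b^2) = trace(b)*trace(b) - trace(1) = y^2 - 2
trace(b a^2 b) = trace(a)*trace(b^2 a) - trace(b^2) = x*y*z - x^2 - y^2 + 2
trace(b a b a) = trace(b a)*trace(b a) - trace(1) = z^2 - 2
trace(b a^2 b a) = trace(a)*trace(b a b a) - trace(b a b) = x*z^2 - y*z - x
trace(b a^2 b a^-1) = trace(b a^2 b)*trace(a) - trace(b a^2 b a) = x^2*y*z - x^3 - x*y^2 - x*z^2 + y*z + 3*x
trace(a^-2 b a^2 b) = trace(b a^2 b a^-1)*trace(a) - trace(b a^2 b) = x^3*y*z - x^4 - x^2*y^2 - x^2*z^2 + 4*x^2 + y^2 - 2
trace(a^-1 b a^2 b^-1 a^-1) = trace(a^-2 b a^2)*trace(b) - trace(a^-2 b a^2 b) = -x^3*y*z + x^4 + x^2*y^2 + x^2*z^2 - 4*x^2 + 2
trace(a^2) = trace(a)*trace(a) - trace(1) = x^2 - 2
trace(a b a) = trace(a)*trace(b a) - trace(b) = x*z - y
trace(a b a^2) = trace(a)*trace(a b a) - trace(a b) = x^2*z - x*y - z
trace(b a^2 b^-1 a) = trace(a b a^2)*trace(b) - trace(a b a^2 b) = x^2*y*z - x*y^2 - x*z^2 + x
trace(a^-1 b a^2 b^-1) = trace(b a^2 b^-1)*trace(a) - trace(b a^2 b^-1 a) = -x^2*y*z + x^3 + x*y^2 + x*z^2 - 3*x
trace(a^-3 b a^2 b^-1) = trace(a^-1 b a^2 b^-1 a^-1)*trace(a) - trace(a^-1 b a^2 b^-1) = -x^4*y*z + x^5 + x^3*y^2 + x^3*z^2 + x^2*y*z - 5*x^3 - x*y^2 - x*z^2 + 5*x
trace(a^-1 b) = trace(b)*trace(a) - trace(b a) = x*y - z
trace(a^-2 b a^2 b^-2 a^-1) = trace(a^-3 b a^2 b^-1)*trace(b) - trace(a^-3 b a^2) = -x^4*y^2*z + x^5*y + x^3*y^3 + x^3*y*z^2 + x^2*y^2*z - 5*x^3*y - x*y^3 - x*y*z^2 + 4*x*y + z

-x^4*y^2*z + x^5*y + x^3*y^3 + x^3*y*z^2 + x^2*y^2*z - 5*x^3*y - x*y^3 - x*y*z^2 + 4*x*y + z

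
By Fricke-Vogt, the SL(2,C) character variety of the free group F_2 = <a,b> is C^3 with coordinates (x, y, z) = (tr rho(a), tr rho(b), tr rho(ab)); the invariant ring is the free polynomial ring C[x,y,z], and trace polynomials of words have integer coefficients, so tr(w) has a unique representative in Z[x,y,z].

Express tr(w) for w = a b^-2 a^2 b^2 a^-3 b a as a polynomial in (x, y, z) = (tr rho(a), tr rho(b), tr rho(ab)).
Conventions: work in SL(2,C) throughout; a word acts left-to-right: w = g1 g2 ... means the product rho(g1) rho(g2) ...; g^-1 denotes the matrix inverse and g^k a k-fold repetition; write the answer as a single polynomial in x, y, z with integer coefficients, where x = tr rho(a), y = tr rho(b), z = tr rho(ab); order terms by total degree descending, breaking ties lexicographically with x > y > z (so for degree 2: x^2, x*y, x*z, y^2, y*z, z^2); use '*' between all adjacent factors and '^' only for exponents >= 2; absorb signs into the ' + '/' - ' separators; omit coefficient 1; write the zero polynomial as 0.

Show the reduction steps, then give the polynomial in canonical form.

x^6*y^4*z - x^7*y^3 - x^5*y^5 - 2*x^5*y^3*z^2 - x^4*y^4*z + x^4*y^2*z^3 + x^7*y + 7*x^5*y^3 + x^5*y*z^2 + 2*x^3*y^5 + 3*x^3*y^3*z^2 - 2*x^4*y^2*z - x^2*y^4*z - x^2*y^2*z^3 - 7*x^5*y - 11*x^3*y^3 - 3*x^3*y*z^2 + 3*x^2*y^2*z + 13*x^3*y + x*y^3 + x*y*z^2 - 4*x*y + z

tr(a^2 b) = tr(a) * tr(b a) - tr(b)   [square of a] = x*z - y
tr(a^2) = tr(a) * tr(a) - tr(1)   [square of a] = x^2 - 2
tr(a b^2 a) = tr(b) * tr(a^2 b) - tr(a^2)   [square of b] = x*y*z - x^2 - y^2 + 2
tr(a b^2) = tr(b) * tr(a b) - tr(a)   [square of b] = y*z - x
tr(b a^3 b) = tr(a) * tr(a b^2 a) - tr(a b^2)   [square of a] = x^2*y*z - x^3 - x*y^2 - y*z + 3*x
tr(b a^3) = tr(a) * tr(b a^2) - tr(b a)   [square of a] = x^2*z - x*y - z
tr(b^3 a^3) = tr(b) * tr(b a^3 b) - tr(b a^3)   [square of b] = x^2*y^2*z - x^3*y - x*y^3 - x^2*z - y^2*z + 4*x*y + z
tr(b^3 a^2) = tr(b) * tr(b a^2 b) - tr(b a^2)   [square of b] = x*y^2*z - x^2*y - y^3 - x*z + 3*y
tr(b a^4 b^2) = tr(a) * tr(b^3 a^3) - tr(b^3 a^2)   [square of a] = x^3*y^2*z - x^4*y - x^2*y^3 - x^3*z - 2*x*y^2*z + 5*x^2*y + y^3 + 2*x*z - 3*y
tr(a b a b) = tr(b a) * tr(b a) - tr(1)   [split at a repeated b] = z^2 - 2
tr(b^2 a b a) = tr(b) * tr(a b a b) - tr(a b a)   [square of b] = y*z^2 - x*z - y
tr(b^2 a b) = tr(b) * tr(a b^2) - tr(a b)   [square of b] = y^2*z - x*y - z
tr(b^2 a b a^2) = tr(a) * tr(b^2 a b a) - tr(b^2 a b)   [square of a] = x*y*z^2 - x^2*z - y^2*z + z
tr(a b^2 a b a^2) = tr(a) * tr(b^2 a b a^2) - tr(b^2 a b a)   [square of a] = x^2*y*z^2 - x^3*z - x*y^2*z - y*z^2 + 2*x*z + y
tr(b a^4 b^2 a) = tr(a) * tr(a b^2 a b a^2) - tr(a b^2 a b a)   [square of a] = x^3*y*z^2 - x^4*z - x^2*y^2*z - 2*x*y*z^2 + 3*x^2*z + y^2*z + x*y - z
tr(b a^4 b^2 a^-1) = tr(b a^4 b^2) * tr(a) - tr(b a^4 b^2 a)   [inverse elimination on a] = x^4*y^2*z - x^5*y - x^3*y^3 - x^3*y*z^2 - x^2*y^2*z + 5*x^3*y + x*y^3 + 2*x*y*z^2 - x^2*z - y^2*z - 4*x*y + z
tr(a^2 b^2 a^-2 b a^2) = tr(b a^4 b^2 a^-1) * tr(a) - tr(b a^4 b^2)   [inverse elimination on a] = x^5*y^2*z - x^6*y - x^4*y^3 - x^4*y*z^2 - 2*x^3*y^2*z + 6*x^4*y + 2*x^2*y^3 + 2*x^2*y*z^2 + x*y^2*z - 9*x^2*y - y^3 - x*z + 3*y
tr(b a^2 b a) = tr(a) * tr(b a b a) - tr(b a b)   [square of a] = x*z^2 - y*z - x
tr(a^2 b a^2 b) = tr(a) * tr(b a^2 b a) - tr(b a^2 b)   [square of a] = x^2*z^2 - 2*x*y*z + y^2 - 2
tr(a^2 b a^2) = tr(a) * tr(a b a^2) - tr(a b a)   [square of a] = x^3*z - x^2*y - 2*x*z + y
tr(a^2 b a^2 b^2) = tr(b) * tr(a^2 b a^2 b) - tr(a^2 b a^2)   [square of b] = x^2*y*z^2 - x^3*z - 2*x*y^2*z + x^2*y + y^3 + 2*x*z - 3*y
tr(b a^2 b a^2 b^2) = tr(b) * tr(a^2 b a^2 b^2) - tr(a^2 b a^2 b)   [square of b] = x^2*y^2*z^2 - x^3*y*z - 2*x*y^3*z + x^2*y^2 - x^2*z^2 + y^4 + 4*x*y*z - 4*y^2 + 2
tr(a b a b a b) = tr(a b) * tr(a b a b) - tr(a^-1 b^-1)   [split at a repeated a] = z^3 - 3*z
tr(b a b^2 a b a) = tr(b) * tr(a b a b a b) - tr(a b a b a)   [square of b] = y*z^3 - x*z^2 - 2*y*z + x
tr(b a b^2 a b) = tr(b) * tr(a b^2 a b) - tr(a b^2 a)   [square of b] = y^2*z^2 - 2*x*y*z + x^2 - 2
tr(b^2 a b a^2 b a) = tr(a) * tr(b a b^2 a b a) - tr(b a b^2 a b)   [square of a] = x*y*z^3 - x^2*z^2 - y^2*z^2 + 2
tr(b^2 a b a^2 b) = tr(b) * tr(a b a^2 b^2) - tr(a b a^2 b)   [square of b] = x*y^2*z^2 - x^2*y*z - y^3*z - x*z^2 + 2*y*z + x
tr(b a^2 b a^2 b^2 a) = tr(a) * tr(b^2 a b a^2 b a) - tr(b^2 a b a^2 b)   [square of a] = x^2*y*z^3 - x^3*z^2 - 2*x*y^2*z^2 + x^2*y*z + y^3*z + x*z^2 - 2*y*z + x
tr(a^-1 b a^2 b a^2 b^2) = tr(b a^2 b a^2 b^2) * tr(a) - tr(b a^2 b a^2 b^2 a)   [inverse elimination on a] = x^3*y^2*z^2 - x^4*y*z - 2*x^2*y^3*z - x^2*y*z^3 + x^3*y^2 + x*y^4 + 2*x*y^2*z^2 + 3*x^2*y*z - y^3*z - 4*x*y^2 - x*z^2 + 2*y*z + x
tr(a^2 b^2 a^-2 b a^2 b) = tr(a^-1 b a^2 b a^2 b^2) * tr(a) - tr(a^-1 b a^2 b a^2 b^2 a)   [inverse elimination on a] = x^4*y^2*z^2 - x^5*y*z - 2*x^3*y^3*z - x^3*y*z^3 + x^4*y^2 + x^2*y^4 + x^2*y^2*z^2 + 4*x^3*y*z + x*y^3*z - 5*x^2*y^2 - y^4 - 2*x*y*z + x^2 + 4*y^2 - 2
tr(a^-1 b a^2 b^-1 a^2 b^2 a^-1) = tr(a^2 b^2 a^-2 b a^2) * tr(b) - tr(a^2 b^2 a^-2 b a^2 b)   [inverse elimination on b] = x^5*y^3*z - x^6*y^2 - x^4*y^4 - 2*x^4*y^2*z^2 + x^5*y*z + x^3*y*z^3 + 5*x^4*y^2 + x^2*y^4 + x^2*y^2*z^2 - 4*x^3*y*z - 4*x^2*y^2 + x*y*z - x^2 - y^2 + 2
tr(a^-1 b a^2 b^-1 a^2 b^2) = tr(a^2 b^2 a^-1 b a^2) * tr(b) - tr(a^2 b^2 a^-1 b a^2 b)   [inverse elimination on b] = x^4*y^3*z - x^5*y^2 - x^3*y^4 - 2*x^3*y^2*z^2 + x^4*y*z + x^2*y^3*z + x^2*y*z^3 + 4*x^3*y^2 - 4*x^2*y*z + x*z^2 - y*z - x
tr(b^-1 a^2 b^2 a^-3 b a^2) = tr(a^-1 b a^2 b^-1 a^2 b^2 a^-1) * tr(a) - tr(a^-1 b a^2 b^-1 a^2 b^2)   [inverse elimination on a] = x^6*y^3*z - x^7*y^2 - x^5*y^4 - 2*x^5*y^2*z^2 + x^6*y*z - x^4*y^3*z + x^4*y*z^3 + 6*x^5*y^2 + 2*x^3*y^4 + 3*x^3*y^2*z^2 - 5*x^4*y*z - x^2*y^3*z - x^2*y*z^3 - 8*x^3*y^2 + 5*x^2*y*z - x^3 - x*y^2 - x*z^2 + y*z + 3*x
tr(a^2 b^2 a^-3 b a^2) = tr(a^-1 b a^4 b^2 a^-1) * tr(a) - tr(a^-1 b a^4 b^2)   [inverse elimination on a] = x^6*y^2*z - x^7*y - x^5*y^3 - x^5*y*z^2 - 3*x^4*y^2*z + 7*x^5*y + 3*x^3*y^3 + 3*x^3*y*z^2 + 2*x^2*y^2*z - 14*x^3*y - 2*x*y^3 - 2*x*y*z^2 + y^2*z + 7*x*y - z
tr(a b^-2 a^2 b^2 a^-3 b a) = tr(b^-1 a^2 b^2 a^-3 b a^2) * tr(b) - tr(b^-1 a^2 b^2 a^-3 b a^2 b)   [inverse elimination on b] = x^6*y^4*z - x^7*y^3 - x^5*y^5 - 2*x^5*y^3*z^2 - x^4*y^4*z + x^4*y^2*z^3 + x^7*y + 7*x^5*y^3 + x^5*y*z^2 + 2*x^3*y^5 + 3*x^3*y^3*z^2 - 2*x^4*y^2*z - x^2*y^4*z - x^2*y^2*z^3 - 7*x^5*y - 11*x^3*y^3 - 3*x^3*y*z^2 + 3*x^2*y^2*z + 13*x^3*y + x*y^3 + x*y*z^2 - 4*x*y + z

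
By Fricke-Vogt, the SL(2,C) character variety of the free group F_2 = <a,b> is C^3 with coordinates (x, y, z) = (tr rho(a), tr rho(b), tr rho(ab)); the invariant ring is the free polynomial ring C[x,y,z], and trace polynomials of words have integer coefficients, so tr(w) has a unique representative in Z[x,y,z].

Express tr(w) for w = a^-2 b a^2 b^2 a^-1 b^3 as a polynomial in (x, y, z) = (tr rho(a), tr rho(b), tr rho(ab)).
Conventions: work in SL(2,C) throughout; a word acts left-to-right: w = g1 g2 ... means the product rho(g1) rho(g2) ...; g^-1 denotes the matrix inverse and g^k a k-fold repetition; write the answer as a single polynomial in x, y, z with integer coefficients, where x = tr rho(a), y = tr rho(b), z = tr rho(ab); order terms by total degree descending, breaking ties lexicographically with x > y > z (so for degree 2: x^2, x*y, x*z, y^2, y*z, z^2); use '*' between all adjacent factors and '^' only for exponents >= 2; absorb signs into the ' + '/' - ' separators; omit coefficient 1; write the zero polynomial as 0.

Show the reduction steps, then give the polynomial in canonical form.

x^4*y^5*z - x^5*y^4 - x^3*y^6 - 2*x^3*y^4*z^2 - x^4*y^3*z + x^2*y^5*z + x^2*y^3*z^3 + 2*x^5*y^2 + 6*x^3*y^4 + 3*x^3*y^2*z^2 + x*y^6 - x^4*y*z - 5*x^2*y^3*z - x^2*y*z^3 - y^5*z - 8*x^3*y^2 - 5*x*y^4 + 5*x^2*y*z + 4*y^3*z - x^3 + 5*x*y^2 - x*z^2 - 3*y*z + 3*x

trace(b^2 a) = trace(b)*trace(a b) - trace(a)   [square of b] = y*z - x
trace(b^2) = trace(b)*trace(b) - trace(1)   [square of b] = y^2 - 2
trace(a^2 b^2) = trace(a)*trace(b^2 a) - trace(b^2)   [square of a] = x*y*z - x^2 - y^2 + 2
trace(a^2 b) = trace(a)*trace(b a) - trace(b)   [square of a] = x*z - y
trace(b a^2 b^2) = trace(b)*trace(a^2 b^2) - trace(a^2 b)   [square of b] = x*y^2*z - x^2*y - y^3 - x*z + 3*y
trace(b^3 a^2 b) = trace(b)*trace(b a^2 b^2) - trace(b a^2 b)   [square of b] = x*y^3*z - x^2*y^2 - y^4 - 2*x*y*z + x^2 + 4*y^2 - 2
trace(b a^2 b^4) = trace(b)*trace(b^3 a^2 b) - trace(b^3 a^2)   [square of b] = x*y^4*z - x^2*y^3 - y^5 - 3*x*y^2*z + 2*x^2*y + 5*y^3 + x*z - 5*y
trace(b^4 a^2 b^2) = trace(b)*trace(b a^2 b^4) - trace(b a^2 b^3)   [square of b] = x*y^5*z - x^2*y^4 - y^6 - 4*x*y^3*z + 3*x^2*y^2 + 6*y^4 + 3*x*y*z - x^2 - 9*y^2 + 2
trace(b a b a) = trace(a b)*trace(a b) - trace(1)   [split at a repeated a] = z^2 - 2
trace(a^2 b a b) = trace(a)*trace(b a b a) - trace(b a b)   [square of a] = x*z^2 - y*z - x
trace(a^2 b a) = trace(a)*trace(b a^2) - trace(b a)   [square of a] = x^2*z - x*y - z
trace(a b^2 a^2 b) = trace(b)*trace(a^2 b a b) - trace(a^2 b a)   [square of b] = x*y*z^2 - x^2*z - y^2*z + z
trace(a b^2 a^2) = trace(a)*trace(a b^2 a) - trace(a b^2)   [square of a] = x^2*y*z - x^3 - x*y^2 - y*z + 3*x
trace(b a^2 b^2 a b) = trace(b)*trace(a b^2 a^2 b) - trace(a b^2 a^2)   [square of b] = x*y^2*z^2 - 2*x^2*y*z - y^3*z + x^3 + x*y^2 + 2*y*z - 3*x
trace(b^2 a b a) = trace(b)*trace(a b a b) - trace(a b a)   [square of b] = y*z^2 - x*z - y
trace(b^2 a b) = trace(b)*trace(a b^2) - trace(a b)   [square of b] = y^2*z - x*y - z
trace(b a^2 b^2 a) = trace(a)*trace(b^2 a b a) - trace(b^2 a b)   [square of a] = x*y*z^2 - x^2*z - y^2*z + z
trace(b a^2 b^2 a b^2) = trace(b)*trace(b a^2 b^2 a b) - trace(b a^2 b^2 a)   [square of b] = x*y^3*z^2 - 2*x^2*y^2*z - y^4*z + x^3*y + x*y^3 - x*y*z^2 + x^2*z + 3*y^2*z - 3*x*y - z
trace(b^4 a^2 b^2 a) = trace(b)*trace(b a^2 b^2 a b^2) - trace(b a^2 b^2 a b)   [square of b] = x*y^4*z^2 - 2*x^2*y^3*z - y^5*z + x^3*y^2 + x*y^4 - 2*x*y^2*z^2 + 3*x^2*y*z + 4*y^3*z - x^3 - 4*x*y^2 - 3*y*z + 3*x
trace(b a^2 b^2 a^-1 b^3) = trace(b^4 a^2 b^2)*trace(a) - trace(b^4 a^2 b^2 a)   [inverse elimination on a] = x^2*y^5*z - x^3*y^4 - x*y^6 - x*y^4*z^2 - 2*x^2*y^3*z + y^5*z + 2*x^3*y^2 + 5*x*y^4 + 2*x*y^2*z^2 - 4*y^3*z - 5*x*y^2 + 3*y*z - x
trace(a b a^2 b^3) = trace(b)*trace(b a b a^2 b) - trace(b a b a^2)   [square of b] = x*y^2*z^2 - x^2*y*z - y^3*z - x*z^2 + 2*y*z + x
trace(a b a^2 b^4) = trace(b)*trace(a b a^2 b^3) - trace(a b a^2 b^2)   [square of b] = x*y^3*z^2 - x^2*y^2*z - y^4*z - 2*x*y*z^2 + x^2*z + 3*y^2*z + x*y - z
trace(b^3 a b a^2 b^2) = trace(b)*trace(a b a^2 b^4) - trace(a b a^2 b^3)   [square of b] = x*y^4*z^2 - x^2*y^3*z - y^5*z - 3*x*y^2*z^2 + 2*x^2*y*z + 4*y^3*z + x*y^2 + x*z^2 - 3*y*z - x
trace(a b a b a b) = trace(b a b a)*trace(b a) - trace(a b)   [split at a repeated b] = z^3 - 3*z
trace(a b a b^2 a b) = trace(b)*trace(a b a b a b) - trace(a b a b a)   [square of b] = y*z^3 - x*z^2 - 2*y*z + x
trace(a b a b^2 a b^2) = trace(b)*trace(a b a b^2 a b) - trace(a b a b^2 a)   [square of b] = y^2*z^3 - 2*x*y*z^2 + x^2*z - y^2*z + x*y - z
trace(b^2 a b^3 a b a) = trace(b)*trace(a b a b^2 a b^2) - trace(a b a b^2 a b)   [square of b] = y^3*z^3 - 2*x*y^2*z^2 + x^2*y*z - y^3*z - y*z^3 + x*y^2 + x*z^2 + y*z - x
trace(b a b^2 a b) = trace(b)*trace(a b^2 a b) - trace(a b^2 a)   [square of b] = y^2*z^2 - 2*x*y*z + x^2 - 2
trace(a b^3 a b^2) = trace(b)*trace(b a b^2 a b) - trace(b a b^2 a)   [square of b] = y^3*z^2 - 2*x*y^2*z + x^2*y - y*z^2 + x*z - y
trace(a b^3 a b) = trace(b)*trace(a b a b^2) - trace(a b a b)   [square of b] = y^2*z^2 - x*y*z - y^2 - z^2 + 2
trace(b^2 a b^3 a b) = trace(b)*trace(a b^3 a b^2) - trace(a b^3 a b)   [square of b] = y^4*z^2 - 2*x*y^3*z + x^2*y^2 - 2*y^2*z^2 + 2*x*y*z + z^2 - 2
trace(b^3 a b a^2 b^2 a) = trace(a)*trace(b^2 a b^3 a b a) - trace(b^2 a b^3 a b)   [square of a] = x*y^3*z^3 - 2*x^2*y^2*z^2 - y^4*z^2 + x^3*y*z + x*y^3*z - x*y*z^3 + x^2*z^2 + 2*y^2*z^2 - x*y*z - x^2 - z^2 + 2
trace(b a^2 b^2 a^-1 b^3 a) = trace(b^3 a b a^2 b^2)*trace(a) - trace(b^3 a b a^2 b^2 a)   [inverse elimination on a] = x^2*y^4*z^2 - x^3*y^3*z - x*y^5*z - x*y^3*z^3 - x^2*y^2*z^2 + y^4*z^2 + x^3*y*z + 3*x*y^3*z + x*y*z^3 + x^2*y^2 - 2*y^2*z^2 - 2*x*y*z + z^2 - 2
trace(b a^2 b^2 a^-1 b^3 a^-1) = trace(b a^2 b^2 a^-1 b^3)*trace(a) - trace(b a^2 b^2 a^-1 b^3 a)   [inverse elimination on a] = x^3*y^5*z - x^4*y^4 - x^2*y^6 - 2*x^2*y^4*z^2 - x^3*y^3*z + 2*x*y^5*z + x*y^3*z^3 + 2*x^4*y^2 + 5*x^2*y^4 + 3*x^2*y^2*z^2 - y^4*z^2 - x^3*y*z - 7*x*y^3*z - x*y*z^3 - 6*x^2*y^2 + 2*y^2*z^2 + 5*x*y*z - x^2 - z^2 + 2
trace(a^-2 b a^2 b^2 a^-1 b^3) = trace(b a^2 b^2 a^-1 b^3 a^-1)*trace(a) - trace(b a^2 b^2 a^-1 b^3)   [inverse elimination on a] = x^4*y^5*z - x^5*y^4 - x^3*y^6 - 2*x^3*y^4*z^2 - x^4*y^3*z + x^2*y^5*z + x^2*y^3*z^3 + 2*x^5*y^2 + 6*x^3*y^4 + 3*x^3*y^2*z^2 + x*y^6 - x^4*y*z - 5*x^2*y^3*z - x^2*y*z^3 - y^5*z - 8*x^3*y^2 - 5*x*y^4 + 5*x^2*y*z + 4*y^3*z - x^3 + 5*x*y^2 - x*z^2 - 3*y*z + 3*x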